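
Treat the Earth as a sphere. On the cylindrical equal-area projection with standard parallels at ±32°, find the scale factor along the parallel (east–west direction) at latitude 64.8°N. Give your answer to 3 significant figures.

Cylindrical equal-area (φ₀ = 32°): h = cos φ / cos 32° along meridians, k = cos 32° / cos φ along parallels; h·k = 1.
k = cos 32° / cos 64.8° = 0.8480/0.4258 = 1.992.

1.99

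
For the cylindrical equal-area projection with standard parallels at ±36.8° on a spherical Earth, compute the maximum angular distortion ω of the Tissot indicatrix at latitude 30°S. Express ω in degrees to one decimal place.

Cylindrical equal-area (φ₀ = 36.8°): h = cos φ / cos 36.8° along meridians, k = cos 36.8° / cos φ along parallels; h·k = 1.
At 30°: h = 1.082, k = 0.9246; principal scales a = 1.082, b = 0.9246.
sin(ω/2) = (a − b)/(a + b) = 0.1569/2.006 = 0.07823, so ω = 2 arcsin(0.07823) ≈ 9.0°.

9.0°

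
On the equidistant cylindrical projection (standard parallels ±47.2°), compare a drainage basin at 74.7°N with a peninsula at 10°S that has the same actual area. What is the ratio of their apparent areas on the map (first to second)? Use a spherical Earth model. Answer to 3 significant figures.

The equidistant cylindrical projection with φ₀ = 47.2° has h = 1 (meridians true) and k = cos φ₀ / cos φ along parallels.
Areal scale at 74.7°: h·k = 1.000 × 2.575 = 2.575.
Areal scale at 10°: h·k = 1.000 × 0.6899 = 0.6899.
Ratio = 2.575/0.6899 ≈ 3.73.

3.73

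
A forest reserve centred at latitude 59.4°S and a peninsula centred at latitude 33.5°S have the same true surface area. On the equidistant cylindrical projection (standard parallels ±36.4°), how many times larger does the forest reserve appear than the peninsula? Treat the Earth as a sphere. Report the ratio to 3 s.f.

The equidistant cylindrical projection with φ₀ = 36.4° has h = 1 (meridians true) and k = cos φ₀ / cos φ along parallels.
Areal scale at 59.4°: h·k = 1.000 × 1.581 = 1.581.
Areal scale at 33.5°: h·k = 1.000 × 0.9652 = 0.9652.
Ratio = 1.581/0.9652 ≈ 1.64.

1.64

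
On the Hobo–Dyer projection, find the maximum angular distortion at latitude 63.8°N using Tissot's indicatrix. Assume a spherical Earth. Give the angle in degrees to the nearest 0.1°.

63.6°

The Hobo–Dyer projection is cylindrical equal-area with φ₀ = 37.5°. For cylindrical equal-area with standard parallel φ₀, h = cos φ / cos φ₀ and k = cos φ₀ / cos φ, so h·k = 1.
At 63.8°: h = 0.5565, k = 1.797; principal scales a = 1.797, b = 0.5565.
sin(ω/2) = (a − b)/(a + b) = 1.240/2.353 = 0.5271, so ω = 2 arcsin(0.5271) ≈ 63.6°.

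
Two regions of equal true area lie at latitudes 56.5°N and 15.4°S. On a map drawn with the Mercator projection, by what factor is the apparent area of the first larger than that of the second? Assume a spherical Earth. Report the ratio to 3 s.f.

Mercator is conformal with k = sec φ, so areal scale = k² = sec²φ.
At 56.5°: sec²(56.5°) = 1/0.5519² = 3.283.
At 15.4°: sec²(15.4°) = 1/0.9641² = 1.076.
Ratio = 3.283/1.076 = cos²(15.4°)/cos²(56.5°) ≈ 3.05.

3.05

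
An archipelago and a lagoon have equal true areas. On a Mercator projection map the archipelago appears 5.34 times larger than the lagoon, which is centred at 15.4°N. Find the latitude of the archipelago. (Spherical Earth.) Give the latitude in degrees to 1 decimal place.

65.3°

For equal true areas on Mercator, apparent areas scale as sec²φ, so the ratio is cos²φ₂ / cos²φ₁.
cos²φ₂ / cos²φ₁ = 5.34  ⇒  cos φ₁ = cos 15.4° / √5.34 = 0.9641/2.311 = 0.4172.
φ₁ = arccos(0.4172) ≈ 65.3°.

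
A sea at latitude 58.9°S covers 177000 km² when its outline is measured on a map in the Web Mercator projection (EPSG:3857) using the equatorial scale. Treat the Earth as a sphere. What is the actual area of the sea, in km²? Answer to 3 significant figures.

47200 km²

Mercator is conformal, so the point scale is isotropic: h = k = sec φ = 1/cos φ.
Areal scale = k² = sec²φ = 1/cos²(58.9°) = 1/0.5165² = 3.748.
True area = apparent / (areal scale) = 177000 / 3.748 ≈ 47200 km².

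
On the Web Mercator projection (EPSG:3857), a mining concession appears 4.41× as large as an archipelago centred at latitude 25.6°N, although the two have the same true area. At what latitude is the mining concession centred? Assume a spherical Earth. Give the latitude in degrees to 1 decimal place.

64.6°

Mercator areal scale is sec²φ, so apparent-area ratio = sec²φ₁ / sec²φ₂ = cos²φ₂ / cos²φ₁.
cos²φ₂ / cos²φ₁ = 4.41  ⇒  cos φ₁ = cos 25.6° / √4.41 = 0.9018/2.100 = 0.4294.
φ₁ = arccos(0.4294) ≈ 64.6°.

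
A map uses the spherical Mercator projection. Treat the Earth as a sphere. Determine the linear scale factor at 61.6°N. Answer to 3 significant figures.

The Mercator projection is conformal; its linear scale factor is the same in every direction and equals sec φ = 1/cos φ.
k = 1/cos 61.6° = 1/0.4756 = 2.103.

2.10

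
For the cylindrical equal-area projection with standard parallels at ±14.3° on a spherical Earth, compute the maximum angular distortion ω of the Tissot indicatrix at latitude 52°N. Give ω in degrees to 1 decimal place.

50.3°

Cylindrical equal-area (φ₀ = 14.3°): h = cos φ / cos 14.3° along meridians, k = cos 14.3° / cos φ along parallels; h·k = 1.
At 52°: h = 0.6353, k = 1.574; principal scales a = 1.574, b = 0.6353.
sin(ω/2) = (a − b)/(a + b) = 0.9386/2.209 = 0.4248, so ω = 2 arcsin(0.4248) ≈ 50.3°.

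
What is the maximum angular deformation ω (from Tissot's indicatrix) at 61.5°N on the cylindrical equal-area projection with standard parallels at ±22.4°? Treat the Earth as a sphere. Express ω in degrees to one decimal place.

Cylindrical equal-area (φ₀ = 22.4°): h = cos φ / cos 22.4° along meridians, k = cos 22.4° / cos φ along parallels; h·k = 1.
At 61.5°: h = 0.5161, k = 1.938; principal scales a = 1.938, b = 0.5161.
sin(ω/2) = (a − b)/(a + b) = 1.422/2.454 = 0.5793, so ω = 2 arcsin(0.5793) ≈ 70.8°.

70.8°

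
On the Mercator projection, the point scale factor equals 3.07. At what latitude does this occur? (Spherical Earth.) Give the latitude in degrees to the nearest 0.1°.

71.0°

Mercator scale is k = sec φ = 1/cos φ.
1/cos φ = 3.07  ⇒  cos φ = 0.3257  ⇒  φ = arccos(0.3257) ≈ 71.0°.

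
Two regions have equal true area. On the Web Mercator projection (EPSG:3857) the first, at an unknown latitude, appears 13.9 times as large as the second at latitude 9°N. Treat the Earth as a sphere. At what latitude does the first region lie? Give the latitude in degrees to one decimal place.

For equal true areas on Mercator, apparent areas scale as sec²φ, so the ratio is cos²φ₂ / cos²φ₁.
cos²φ₂ / cos²φ₁ = 13.9  ⇒  cos φ₁ = cos 9° / √13.9 = 0.9877/3.728 = 0.2649.
φ₁ = arccos(0.2649) ≈ 74.6°.

74.6°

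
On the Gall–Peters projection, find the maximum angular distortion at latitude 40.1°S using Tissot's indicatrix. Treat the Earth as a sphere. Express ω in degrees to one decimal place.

9.0°

The Gall–Peters projection is cylindrical equal-area with φ₀ = 45°. For cylindrical equal-area with standard parallel φ₀, h = cos φ / cos φ₀ and k = cos φ₀ / cos φ, so h·k = 1.
At 40.1°: h = 1.082, k = 0.9244; principal scales a = 1.082, b = 0.9244.
sin(ω/2) = (a − b)/(a + b) = 0.1573/2.006 = 0.07843, so ω = 2 arcsin(0.07843) ≈ 9.0°.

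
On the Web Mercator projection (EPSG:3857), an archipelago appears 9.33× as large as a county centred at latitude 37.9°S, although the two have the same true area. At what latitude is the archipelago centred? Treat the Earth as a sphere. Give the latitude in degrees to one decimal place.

75.0°

Mercator areal scale is sec²φ, so apparent-area ratio = sec²φ₁ / sec²φ₂ = cos²φ₂ / cos²φ₁.
cos²φ₂ / cos²φ₁ = 9.33  ⇒  cos φ₁ = cos 37.9° / √9.33 = 0.7891/3.055 = 0.2583.
φ₁ = arccos(0.2583) ≈ 75.0°.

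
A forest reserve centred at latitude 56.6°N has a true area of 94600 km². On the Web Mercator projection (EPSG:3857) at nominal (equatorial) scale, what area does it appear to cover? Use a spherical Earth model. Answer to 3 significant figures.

For Mercator, h = k = sec φ (a conformal cylindrical projection has a single point scale, 1/cos φ).
Areal scale = k² = sec²φ = 1/cos²(56.6°) = 1/0.5505² = 3.300.
Apparent area = 94600 × 3.300 ≈ 312000 km².

312000 km²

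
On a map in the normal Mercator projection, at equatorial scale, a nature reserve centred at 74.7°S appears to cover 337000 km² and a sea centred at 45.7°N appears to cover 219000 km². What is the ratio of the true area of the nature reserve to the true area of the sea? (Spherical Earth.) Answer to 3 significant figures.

Mercator's areal exaggeration is sec²φ; hence true area = (apparent area) · cos²φ.
True area of nature reserve: 337000 × cos²(74.7°) = 337000 × 0.06963 = 23460 km².
True area of sea: 219000 × cos²(45.7°) = 219000 × 0.4878 = 106800 km².
Ratio = 23460 / 106800 ≈ 0.220.

0.220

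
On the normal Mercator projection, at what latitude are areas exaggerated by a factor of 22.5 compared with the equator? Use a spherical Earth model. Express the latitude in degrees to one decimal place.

Mercator areal scale is sec²φ.
sec²φ = 22.5  ⇒  cos²φ = 0.04444  ⇒  cos φ = 0.2108.
φ = arccos(0.2108) ≈ 77.8°.

77.8°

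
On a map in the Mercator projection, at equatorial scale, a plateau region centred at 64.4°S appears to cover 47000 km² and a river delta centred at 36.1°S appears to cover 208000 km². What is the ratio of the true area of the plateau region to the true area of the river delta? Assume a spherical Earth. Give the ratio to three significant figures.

On Mercator the areal scale is sec²φ, so true area = apparent × cos²φ.
True area of plateau region: 47000 × cos²(64.4°) = 47000 × 0.1867 = 8775 km².
True area of river delta: 208000 × cos²(36.1°) = 208000 × 0.6528 = 135800 km².
Ratio = 8775 / 135800 ≈ 0.0646.

0.0646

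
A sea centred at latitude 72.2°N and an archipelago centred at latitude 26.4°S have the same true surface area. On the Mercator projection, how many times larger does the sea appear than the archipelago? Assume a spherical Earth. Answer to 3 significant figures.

On Mercator, area is exaggerated by sec²φ = 1/cos²φ.
At 72.2°: sec²(72.2°) = 1/0.3057² = 10.70.
At 26.4°: sec²(26.4°) = 1/0.8957² = 1.246.
Ratio = 10.70/1.246 = cos²(26.4°)/cos²(72.2°) ≈ 8.59.

8.59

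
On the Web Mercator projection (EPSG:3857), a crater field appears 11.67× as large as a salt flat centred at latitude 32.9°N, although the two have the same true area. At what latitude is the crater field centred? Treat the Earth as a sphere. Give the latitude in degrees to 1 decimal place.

75.8°

Mercator areal scale is sec²φ, so apparent-area ratio = sec²φ₁ / sec²φ₂ = cos²φ₂ / cos²φ₁.
cos²φ₂ / cos²φ₁ = 11.67  ⇒  cos φ₁ = cos 32.9° / √11.67 = 0.8396/3.416 = 0.2458.
φ₁ = arccos(0.2458) ≈ 75.8°.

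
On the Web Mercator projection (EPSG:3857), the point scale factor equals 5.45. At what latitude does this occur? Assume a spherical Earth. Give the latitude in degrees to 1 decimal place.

Mercator scale is k = sec φ = 1/cos φ.
1/cos φ = 5.45  ⇒  cos φ = 0.1835  ⇒  φ = arccos(0.1835) ≈ 79.4°.

79.4°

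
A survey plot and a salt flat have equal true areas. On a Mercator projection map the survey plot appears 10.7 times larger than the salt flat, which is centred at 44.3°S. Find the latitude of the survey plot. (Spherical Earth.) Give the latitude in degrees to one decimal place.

77.4°

Mercator areal scale is sec²φ, so apparent-area ratio = sec²φ₁ / sec²φ₂ = cos²φ₂ / cos²φ₁.
cos²φ₂ / cos²φ₁ = 10.7  ⇒  cos φ₁ = cos 44.3° / √10.7 = 0.7157/3.271 = 0.2188.
φ₁ = arccos(0.2188) ≈ 77.4°.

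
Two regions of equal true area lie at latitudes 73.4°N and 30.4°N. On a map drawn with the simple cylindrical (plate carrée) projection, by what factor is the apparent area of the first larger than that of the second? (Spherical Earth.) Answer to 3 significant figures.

For the equirectangular projection with φ₀ = 0 (plate carrée), h = 1 along meridians and k = sec φ along parallels.
Areal scale at 73.4°: h·k = 1.000 × 3.500 = 3.500.
Areal scale at 30.4°: h·k = 1.000 × 1.159 = 1.159.
Ratio = 3.500/1.159 ≈ 3.02.

3.02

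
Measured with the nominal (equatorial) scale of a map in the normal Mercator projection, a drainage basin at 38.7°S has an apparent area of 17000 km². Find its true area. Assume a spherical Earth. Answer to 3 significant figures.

For Mercator, h = k = sec φ (a conformal cylindrical projection has a single point scale, 1/cos φ).
Areal scale = k² = sec²φ = 1/cos²(38.7°) = 1/0.7804² = 1.642.
True area = apparent / (areal scale) = 17000 / 1.642 ≈ 10400 km².

10400 km²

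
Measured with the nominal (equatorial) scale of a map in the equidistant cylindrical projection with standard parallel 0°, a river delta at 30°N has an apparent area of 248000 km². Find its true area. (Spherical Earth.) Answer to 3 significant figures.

215000 km²

In the plate carrée (x = Rλ, y = Rφ), meridians are true-scale (h = 1) and parallels are stretched by k = sec φ.
Areal scale = h·k = 1 × sec φ; at 30°, h = 1.000, k = 1.155, so h·k = 1.155.
True area = apparent / (areal scale) = 248000 / 1.155 ≈ 215000 km².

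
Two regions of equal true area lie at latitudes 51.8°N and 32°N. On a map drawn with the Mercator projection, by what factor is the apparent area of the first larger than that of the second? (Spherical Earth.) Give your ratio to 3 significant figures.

1.88

On Mercator, area is exaggerated by sec²φ = 1/cos²φ.
At 51.8°: sec²(51.8°) = 1/0.6184² = 2.615.
At 32°: sec²(32°) = 1/0.8480² = 1.390.
Ratio = 2.615/1.390 = cos²(32°)/cos²(51.8°) ≈ 1.88.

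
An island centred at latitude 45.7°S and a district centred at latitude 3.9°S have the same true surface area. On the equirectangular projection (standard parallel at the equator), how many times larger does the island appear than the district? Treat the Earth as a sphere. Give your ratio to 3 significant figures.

In the plate carrée (x = Rλ, y = Rφ), meridians are true-scale (h = 1) and parallels are stretched by k = sec φ.
Areal scale at 45.7°: h·k = 1.000 × 1.432 = 1.432.
Areal scale at 3.9°: h·k = 1.000 × 1.002 = 1.002.
Ratio = 1.432/1.002 ≈ 1.43.

1.43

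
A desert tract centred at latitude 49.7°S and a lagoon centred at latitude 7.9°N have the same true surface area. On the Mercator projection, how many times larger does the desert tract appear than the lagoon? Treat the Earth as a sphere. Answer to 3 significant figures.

Mercator areal scale is sec²φ.
At 49.7°: sec²(49.7°) = 1/0.6468² = 2.390.
At 7.9°: sec²(7.9°) = 1/0.9905² = 1.019.
Ratio = 2.390/1.019 = cos²(7.9°)/cos²(49.7°) ≈ 2.35.

2.35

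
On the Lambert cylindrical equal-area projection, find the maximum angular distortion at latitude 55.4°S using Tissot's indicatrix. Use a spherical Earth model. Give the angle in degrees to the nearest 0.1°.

61.6°

The Lambert cylindrical equal-area projection is the cylindrical equal-area projection with its standard parallel at the equator (φ₀ = 0). Cylindrical equal-area (φ₀ = 0°): h = cos φ / cos 0° along meridians, k = cos 0° / cos φ along parallels; h·k = 1.
At 55.4°: h = 0.5678, k = 1.761; principal scales a = 1.761, b = 0.5678.
sin(ω/2) = (a − b)/(a + b) = 1.193/2.329 = 0.5123, so ω = 2 arcsin(0.5123) ≈ 61.6°.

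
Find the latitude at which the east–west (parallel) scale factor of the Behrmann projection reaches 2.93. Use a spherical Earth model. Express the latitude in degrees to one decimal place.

Behrmann is a cylindrical equal-area projection with standard parallels at ±30°. A cylindrical equal-area projection with standard parallel φ₀ has meridian scale h = cos φ / cos φ₀ and parallel scale k = cos φ₀ / cos φ (so areas are preserved, h·k = 1).
k = cos φ₀ / cos φ = 2.93  ⇒  cos φ = cos 30° / 2.93 = 0.2956.
φ = arccos(0.2956) ≈ 72.8°.

72.8°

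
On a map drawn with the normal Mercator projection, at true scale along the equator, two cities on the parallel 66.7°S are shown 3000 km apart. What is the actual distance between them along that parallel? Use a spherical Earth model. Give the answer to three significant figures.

The Mercator projection is conformal; its linear scale factor is the same in every direction and equals sec φ = 1/cos φ.
Along the parallel at 66.7°, map distances are exaggerated by k = sec 66.7° = 2.528.
True distance = 3000 / 2.528 = 3000 × cos 66.7° ≈ 1190 km.

1190 km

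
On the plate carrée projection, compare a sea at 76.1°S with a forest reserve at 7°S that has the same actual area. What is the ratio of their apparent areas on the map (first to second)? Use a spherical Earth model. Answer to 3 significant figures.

In the plate carrée (x = Rλ, y = Rφ), meridians are true-scale (h = 1) and parallels are stretched by k = sec φ.
Areal scale at 76.1°: h·k = 1.000 × 4.163 = 4.163.
Areal scale at 7°: h·k = 1.000 × 1.008 = 1.008.
Ratio = 4.163/1.008 ≈ 4.13.

4.13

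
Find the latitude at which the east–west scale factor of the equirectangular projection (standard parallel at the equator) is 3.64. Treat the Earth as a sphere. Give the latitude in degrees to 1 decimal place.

Plate carrée: h = 1, k = sec φ along parallels.
sec φ = 3.64  ⇒  cos φ = 0.2747  ⇒  φ ≈ 74.1°.

74.1°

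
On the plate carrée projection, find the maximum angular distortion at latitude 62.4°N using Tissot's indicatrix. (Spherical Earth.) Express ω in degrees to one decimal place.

43.0°

Plate carrée maps x = Rλ, y = Rφ. The meridian scale is h = 1 and the parallel scale is k = 1/cos φ = sec φ.
At 62.4°: h = 1.000, k = 2.158; principal scales a = 2.158, b = 1.000.
sin(ω/2) = (a − b)/(a + b) = 1.158/3.158 = 0.3668, so ω = 2 arcsin(0.3668) ≈ 43.0°.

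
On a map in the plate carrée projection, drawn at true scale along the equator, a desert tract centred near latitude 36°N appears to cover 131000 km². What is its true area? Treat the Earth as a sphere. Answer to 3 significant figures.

106000 km²

For the equirectangular projection with φ₀ = 0 (plate carrée), h = 1 along meridians and k = sec φ along parallels.
Areal scale = h·k = 1 × sec φ; at 36°, h = 1.000, k = 1.236, so h·k = 1.236.
True area = apparent / (areal scale) = 131000 / 1.236 ≈ 106000 km².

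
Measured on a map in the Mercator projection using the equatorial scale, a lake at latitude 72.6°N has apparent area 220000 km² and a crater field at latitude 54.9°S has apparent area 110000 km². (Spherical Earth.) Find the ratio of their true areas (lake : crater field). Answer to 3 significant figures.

0.541

Since Mercator area scale is 1/cos²φ, the true area equals the apparent area multiplied by cos²φ.
True area of lake: 220000 × cos²(72.6°) = 220000 × 0.08943 = 19670 km².
True area of crater field: 110000 × cos²(54.9°) = 110000 × 0.3306 = 36370 km².
Ratio = 19670 / 36370 ≈ 0.541.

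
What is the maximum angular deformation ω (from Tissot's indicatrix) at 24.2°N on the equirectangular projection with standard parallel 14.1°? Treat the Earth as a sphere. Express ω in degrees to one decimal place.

With standard parallel φ₀ = 14.1°, the equirectangular projection gives x = Rλ cos φ₀, y = Rφ, so h = 1 and k = cos 14.1° / cos φ.
At 24.2°: h = 1.000, k = 1.063; principal scales a = 1.063, b = 1.000.
sin(ω/2) = (a − b)/(a + b) = 0.06332/2.063 = 0.03069, so ω = 2 arcsin(0.03069) ≈ 3.5°.

3.5°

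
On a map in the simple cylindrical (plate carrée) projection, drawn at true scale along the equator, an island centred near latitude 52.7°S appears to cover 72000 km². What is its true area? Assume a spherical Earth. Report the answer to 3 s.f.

In the plate carrée (x = Rλ, y = Rφ), meridians are true-scale (h = 1) and parallels are stretched by k = sec φ.
Areal scale = h·k = 1 × sec φ; at 52.7°, h = 1.000, k = 1.650, so h·k = 1.650.
True area = apparent / (areal scale) = 72000 / 1.650 ≈ 43600 km².

43600 km²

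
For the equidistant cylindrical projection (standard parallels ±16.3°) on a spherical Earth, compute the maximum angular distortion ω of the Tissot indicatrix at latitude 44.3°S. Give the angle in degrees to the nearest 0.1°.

16.8°

In the equirectangular projection with standard parallel φ₀ = 16.3° (x = Rλ cos φ₀, y = Rφ), meridians are true-scale (h = 1) and the parallel scale is k = cos φ₀ / cos φ.
At 44.3°: h = 1.000, k = 1.341; principal scales a = 1.341, b = 1.000.
sin(ω/2) = (a − b)/(a + b) = 0.3411/2.341 = 0.1457, so ω = 2 arcsin(0.1457) ≈ 16.8°.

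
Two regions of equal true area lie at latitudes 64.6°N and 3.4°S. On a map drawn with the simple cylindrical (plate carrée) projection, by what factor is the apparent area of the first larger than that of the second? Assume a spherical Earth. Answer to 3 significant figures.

In the plate carrée (x = Rλ, y = Rφ), meridians are true-scale (h = 1) and parallels are stretched by k = sec φ.
Areal scale at 64.6°: h·k = 1.000 × 2.331 = 2.331.
Areal scale at 3.4°: h·k = 1.000 × 1.002 = 1.002.
Ratio = 2.331/1.002 ≈ 2.33.

2.33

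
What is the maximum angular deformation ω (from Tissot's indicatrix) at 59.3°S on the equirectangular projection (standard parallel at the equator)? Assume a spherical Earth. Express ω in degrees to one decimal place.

37.8°

For the equirectangular projection with φ₀ = 0 (plate carrée), h = 1 along meridians and k = sec φ along parallels.
At 59.3°: h = 1.000, k = 1.959; principal scales a = 1.959, b = 1.000.
sin(ω/2) = (a − b)/(a + b) = 0.9587/2.959 = 0.3240, so ω = 2 arcsin(0.3240) ≈ 37.8°.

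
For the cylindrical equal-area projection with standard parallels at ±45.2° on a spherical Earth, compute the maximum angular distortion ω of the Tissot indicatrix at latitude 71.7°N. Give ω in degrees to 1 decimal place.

83.9°

For cylindrical equal-area with standard parallel φ₀, h = cos φ / cos φ₀ and k = cos φ₀ / cos φ, so h·k = 1.
At 71.7°: h = 0.4456, k = 2.244; principal scales a = 2.244, b = 0.4456.
sin(ω/2) = (a − b)/(a + b) = 1.799/2.690 = 0.6687, so ω = 2 arcsin(0.6687) ≈ 83.9°.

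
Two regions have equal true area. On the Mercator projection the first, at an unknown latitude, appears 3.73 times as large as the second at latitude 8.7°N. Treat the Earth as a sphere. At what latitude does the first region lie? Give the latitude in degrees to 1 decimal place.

59.2°

Mercator areal scale is sec²φ, so apparent-area ratio = sec²φ₁ / sec²φ₂ = cos²φ₂ / cos²φ₁.
cos²φ₂ / cos²φ₁ = 3.73  ⇒  cos φ₁ = cos 8.7° / √3.73 = 0.9885/1.931 = 0.5118.
φ₁ = arccos(0.5118) ≈ 59.2°.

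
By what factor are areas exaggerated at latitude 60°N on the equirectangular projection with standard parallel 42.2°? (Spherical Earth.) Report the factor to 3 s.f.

1.48

The equidistant cylindrical projection with φ₀ = 42.2° has h = 1 (meridians true) and k = cos φ₀ / cos φ along parallels.
Areal scale = h·k = 1 × cos φ₀ / cos φ; at 60°, h = 1.000, k = 1.482, so h·k = 1.482.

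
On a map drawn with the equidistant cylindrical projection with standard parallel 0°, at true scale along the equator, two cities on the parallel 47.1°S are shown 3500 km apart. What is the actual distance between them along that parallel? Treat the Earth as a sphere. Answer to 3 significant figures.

2380 km

In the plate carrée (x = Rλ, y = Rφ), meridians are true-scale (h = 1) and parallels are stretched by k = sec φ.
Along the parallel at 47.1°, map distances are exaggerated by k = sec 47.1° = 1.469.
True distance = 3500 / 1.469 = 3500 × cos 47.1° ≈ 2380 km.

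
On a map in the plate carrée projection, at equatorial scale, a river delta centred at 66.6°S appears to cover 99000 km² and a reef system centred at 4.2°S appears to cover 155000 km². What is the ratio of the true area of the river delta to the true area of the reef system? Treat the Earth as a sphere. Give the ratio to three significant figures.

On the plate carrée, areal scale = h·k = 1 × sec φ, so true area = apparent × cos φ.
True area of river delta: 99000 × cos(66.6°) = 99000 × 0.3971 = 39320 km².
True area of reef system: 155000 × cos(4.2°) = 155000 × 0.9973 = 154600 km².
Ratio = 39320 / 154600 ≈ 0.254.

0.254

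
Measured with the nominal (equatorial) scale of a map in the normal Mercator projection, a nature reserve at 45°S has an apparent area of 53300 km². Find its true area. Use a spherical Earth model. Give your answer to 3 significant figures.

The Mercator projection is conformal; its linear scale factor is the same in every direction and equals sec φ = 1/cos φ.
Areal scale = k² = sec²φ = 1/cos²(45°) = 1/0.7071² = 2.000.
True area = apparent / (areal scale) = 53300 / 2.000 ≈ 26700 km².

26700 km²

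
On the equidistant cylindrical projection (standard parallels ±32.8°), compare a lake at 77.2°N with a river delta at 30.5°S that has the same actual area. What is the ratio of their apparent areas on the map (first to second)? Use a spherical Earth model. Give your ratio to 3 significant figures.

The equidistant cylindrical projection with φ₀ = 32.8° has h = 1 (meridians true) and k = cos φ₀ / cos φ along parallels.
Areal scale at 77.2°: h·k = 1.000 × 3.794 = 3.794.
Areal scale at 30.5°: h·k = 1.000 × 0.9756 = 0.9756.
Ratio = 3.794/0.9756 ≈ 3.89.

3.89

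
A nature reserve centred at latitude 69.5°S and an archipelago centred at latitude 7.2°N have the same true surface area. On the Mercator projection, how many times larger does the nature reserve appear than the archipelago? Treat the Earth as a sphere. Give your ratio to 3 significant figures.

8.03

Mercator areal scale is sec²φ.
At 69.5°: sec²(69.5°) = 1/0.3502² = 8.154.
At 7.2°: sec²(7.2°) = 1/0.9921² = 1.016.
Ratio = 8.154/1.016 = cos²(7.2°)/cos²(69.5°) ≈ 8.03.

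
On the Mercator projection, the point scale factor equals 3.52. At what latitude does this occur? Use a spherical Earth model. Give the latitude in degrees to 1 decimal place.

Mercator scale is k = sec φ = 1/cos φ.
1/cos φ = 3.52  ⇒  cos φ = 0.2841  ⇒  φ = arccos(0.2841) ≈ 73.5°.

73.5°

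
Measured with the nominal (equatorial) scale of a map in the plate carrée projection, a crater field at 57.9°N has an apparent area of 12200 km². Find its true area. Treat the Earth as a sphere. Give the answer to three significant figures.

6480 km²

For the equirectangular projection with φ₀ = 0 (plate carrée), h = 1 along meridians and k = sec φ along parallels.
Areal scale = h·k = 1 × sec φ; at 57.9°, h = 1.000, k = 1.882, so h·k = 1.882.
True area = apparent / (areal scale) = 12200 / 1.882 ≈ 6480 km².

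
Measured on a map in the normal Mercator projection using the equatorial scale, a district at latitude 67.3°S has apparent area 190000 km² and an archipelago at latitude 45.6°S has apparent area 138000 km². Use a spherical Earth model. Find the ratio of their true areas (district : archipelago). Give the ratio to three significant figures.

0.419

On Mercator the areal scale is sec²φ, so true area = apparent × cos²φ.
True area of district: 190000 × cos²(67.3°) = 190000 × 0.1489 = 28300 km².
True area of archipelago: 138000 × cos²(45.6°) = 138000 × 0.4895 = 67550 km².
Ratio = 28300 / 67550 ≈ 0.419.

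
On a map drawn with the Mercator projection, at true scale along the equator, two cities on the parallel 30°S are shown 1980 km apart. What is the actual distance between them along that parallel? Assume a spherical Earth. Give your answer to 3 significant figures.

For Mercator, h = k = sec φ (a conformal cylindrical projection has a single point scale, 1/cos φ).
Along the parallel at 30°, map distances are exaggerated by k = sec 30° = 1.155.
True distance = 1980 / 1.155 = 1980 × cos 30° ≈ 1710 km.

1710 km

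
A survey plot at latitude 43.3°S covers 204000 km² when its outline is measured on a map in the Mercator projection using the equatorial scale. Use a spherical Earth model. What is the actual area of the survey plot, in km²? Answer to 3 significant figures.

Mercator is conformal, so the point scale is isotropic: h = k = sec φ = 1/cos φ.
Areal scale = k² = sec²φ = 1/cos²(43.3°) = 1/0.7278² = 1.888.
True area = apparent / (areal scale) = 204000 / 1.888 ≈ 108000 km².

108000 km²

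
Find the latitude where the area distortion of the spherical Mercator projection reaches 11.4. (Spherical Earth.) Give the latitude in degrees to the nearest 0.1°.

72.8°

Mercator areal scale is sec²φ.
sec²φ = 11.4  ⇒  cos²φ = 0.08772  ⇒  cos φ = 0.2962.
φ = arccos(0.2962) ≈ 72.8°.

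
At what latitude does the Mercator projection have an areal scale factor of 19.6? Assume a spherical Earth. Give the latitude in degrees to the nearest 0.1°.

Mercator areal scale is sec²φ.
sec²φ = 19.6  ⇒  cos²φ = 0.05102  ⇒  cos φ = 0.2259.
φ = arccos(0.2259) ≈ 76.9°.

76.9°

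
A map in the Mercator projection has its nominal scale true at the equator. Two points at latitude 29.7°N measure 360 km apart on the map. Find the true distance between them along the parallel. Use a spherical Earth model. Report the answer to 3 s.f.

313 km

For Mercator, h = k = sec φ (a conformal cylindrical projection has a single point scale, 1/cos φ).
Along the parallel at 29.7°, map distances are exaggerated by k = sec 29.7° = 1.151.
True distance = 360 / 1.151 = 360 × cos 29.7° ≈ 313 km.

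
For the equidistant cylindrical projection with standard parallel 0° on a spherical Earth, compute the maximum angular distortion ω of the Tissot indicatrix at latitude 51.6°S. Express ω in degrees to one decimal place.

27.0°

For the equirectangular projection with φ₀ = 0 (plate carrée), h = 1 along meridians and k = sec φ along parallels.
At 51.6°: h = 1.000, k = 1.610; principal scales a = 1.610, b = 1.000.
sin(ω/2) = (a − b)/(a + b) = 0.6099/2.610 = 0.2337, so ω = 2 arcsin(0.2337) ≈ 27.0°.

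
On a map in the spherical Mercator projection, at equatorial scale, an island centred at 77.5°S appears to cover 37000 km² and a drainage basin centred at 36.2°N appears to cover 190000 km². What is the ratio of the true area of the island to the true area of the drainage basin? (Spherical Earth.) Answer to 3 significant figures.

0.0140

On Mercator the areal scale is sec²φ, so true area = apparent × cos²φ.
True area of island: 37000 × cos²(77.5°) = 37000 × 0.04685 = 1733 km².
True area of drainage basin: 190000 × cos²(36.2°) = 190000 × 0.6512 = 123700 km².
Ratio = 1733 / 123700 ≈ 0.0140.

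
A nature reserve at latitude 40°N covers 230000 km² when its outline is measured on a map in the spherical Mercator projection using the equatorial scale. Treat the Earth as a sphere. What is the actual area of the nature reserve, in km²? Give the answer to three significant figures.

135000 km²

For Mercator, h = k = sec φ (a conformal cylindrical projection has a single point scale, 1/cos φ).
Areal scale = k² = sec²φ = 1/cos²(40°) = 1/0.7660² = 1.704.
True area = apparent / (areal scale) = 230000 / 1.704 ≈ 135000 km².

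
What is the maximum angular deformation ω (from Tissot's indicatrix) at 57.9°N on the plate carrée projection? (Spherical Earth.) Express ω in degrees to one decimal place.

35.6°

Plate carrée maps x = Rλ, y = Rφ. The meridian scale is h = 1 and the parallel scale is k = 1/cos φ = sec φ.
At 57.9°: h = 1.000, k = 1.882; principal scales a = 1.882, b = 1.000.
sin(ω/2) = (a − b)/(a + b) = 0.8818/2.882 = 0.3060, so ω = 2 arcsin(0.3060) ≈ 35.6°.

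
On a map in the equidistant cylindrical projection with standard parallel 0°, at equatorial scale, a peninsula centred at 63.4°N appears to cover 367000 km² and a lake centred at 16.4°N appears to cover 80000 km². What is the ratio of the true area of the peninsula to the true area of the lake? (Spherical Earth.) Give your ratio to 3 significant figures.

Plate carrée has h = 1 and k = sec φ, giving areal scale sec φ; true area = (apparent area) · cos φ.
True area of peninsula: 367000 × cos(63.4°) = 367000 × 0.4478 = 164300 km².
True area of lake: 80000 × cos(16.4°) = 80000 × 0.9593 = 76750 km².
Ratio = 164300 / 76750 ≈ 2.14.

2.14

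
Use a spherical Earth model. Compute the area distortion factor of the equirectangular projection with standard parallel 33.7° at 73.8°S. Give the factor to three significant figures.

The equidistant cylindrical projection with φ₀ = 33.7° has h = 1 (meridians true) and k = cos φ₀ / cos φ along parallels.
Areal scale = h·k = 1 × cos φ₀ / cos φ; at 73.8°, h = 1.000, k = 2.982, so h·k = 2.982.

2.98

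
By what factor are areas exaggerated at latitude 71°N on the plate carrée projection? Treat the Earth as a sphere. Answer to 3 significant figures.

Plate carrée maps x = Rλ, y = Rφ. The meridian scale is h = 1 and the parallel scale is k = 1/cos φ = sec φ.
Areal scale = h·k = 1 × sec φ; at 71°, h = 1.000, k = 3.072, so h·k = 3.072.

3.07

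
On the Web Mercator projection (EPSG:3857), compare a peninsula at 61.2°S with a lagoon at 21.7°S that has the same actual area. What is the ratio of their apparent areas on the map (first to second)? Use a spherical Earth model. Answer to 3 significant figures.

3.72

Mercator is conformal with k = sec φ, so areal scale = k² = sec²φ.
At 61.2°: sec²(61.2°) = 1/0.4818² = 4.309.
At 21.7°: sec²(21.7°) = 1/0.9291² = 1.158.
Ratio = 4.309/1.158 = cos²(21.7°)/cos²(61.2°) ≈ 3.72.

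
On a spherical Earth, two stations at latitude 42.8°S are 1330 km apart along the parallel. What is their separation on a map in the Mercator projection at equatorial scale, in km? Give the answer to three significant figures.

1810 km

Mercator is conformal, so the point scale is isotropic: h = k = sec φ = 1/cos φ.
Along the parallel, k = sec 42.8° = 1/0.7337 = 1.363.
Map distance = 1330 × 1.363 ≈ 1810 km.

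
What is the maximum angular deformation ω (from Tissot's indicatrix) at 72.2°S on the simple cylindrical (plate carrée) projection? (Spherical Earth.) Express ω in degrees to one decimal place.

In the plate carrée (x = Rλ, y = Rφ), meridians are true-scale (h = 1) and parallels are stretched by k = sec φ.
At 72.2°: h = 1.000, k = 3.271; principal scales a = 3.271, b = 1.000.
sin(ω/2) = (a − b)/(a + b) = 2.271/4.271 = 0.5318, so ω = 2 arcsin(0.5318) ≈ 64.2°.

64.2°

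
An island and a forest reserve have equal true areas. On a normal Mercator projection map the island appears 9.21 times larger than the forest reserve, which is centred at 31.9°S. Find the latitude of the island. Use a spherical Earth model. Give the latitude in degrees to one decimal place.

73.8°

Mercator areal scale is sec²φ, so apparent-area ratio = sec²φ₁ / sec²φ₂ = cos²φ₂ / cos²φ₁.
cos²φ₂ / cos²φ₁ = 9.21  ⇒  cos φ₁ = cos 31.9° / √9.21 = 0.8490/3.035 = 0.2797.
φ₁ = arccos(0.2797) ≈ 73.8°.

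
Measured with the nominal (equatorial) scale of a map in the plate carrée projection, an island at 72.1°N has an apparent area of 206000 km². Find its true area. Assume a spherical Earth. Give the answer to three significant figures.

63300 km²

In the plate carrée (x = Rλ, y = Rφ), meridians are true-scale (h = 1) and parallels are stretched by k = sec φ.
Areal scale = h·k = 1 × sec φ; at 72.1°, h = 1.000, k = 3.254, so h·k = 3.254.
True area = apparent / (areal scale) = 206000 / 3.254 ≈ 63300 km².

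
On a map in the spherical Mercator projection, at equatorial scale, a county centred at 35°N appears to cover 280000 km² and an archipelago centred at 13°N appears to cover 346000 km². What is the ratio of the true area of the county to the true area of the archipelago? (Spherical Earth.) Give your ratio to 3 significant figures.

0.572

Mercator's areal exaggeration is sec²φ; hence true area = (apparent area) · cos²φ.
True area of county: 280000 × cos²(35°) = 280000 × 0.6710 = 187900 km².
True area of archipelago: 346000 × cos²(13°) = 346000 × 0.9494 = 328500 km².
Ratio = 187900 / 328500 ≈ 0.572.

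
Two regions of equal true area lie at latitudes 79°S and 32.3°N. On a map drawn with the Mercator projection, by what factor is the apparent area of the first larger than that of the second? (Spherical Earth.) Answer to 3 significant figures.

19.6

On Mercator, area is exaggerated by sec²φ = 1/cos²φ.
At 79°: sec²(79°) = 1/0.1908² = 27.47.
At 32.3°: sec²(32.3°) = 1/0.8453² = 1.400.
Ratio = 27.47/1.400 = cos²(32.3°)/cos²(79°) ≈ 19.6.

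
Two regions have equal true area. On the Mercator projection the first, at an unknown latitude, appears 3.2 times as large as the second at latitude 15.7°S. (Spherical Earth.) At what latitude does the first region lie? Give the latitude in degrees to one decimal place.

Mercator areal scale is sec²φ, so apparent-area ratio = sec²φ₁ / sec²φ₂ = cos²φ₂ / cos²φ₁.
cos²φ₂ / cos²φ₁ = 3.2  ⇒  cos φ₁ = cos 15.7° / √3.2 = 0.9627/1.789 = 0.5382.
φ₁ = arccos(0.5382) ≈ 57.4°.

57.4°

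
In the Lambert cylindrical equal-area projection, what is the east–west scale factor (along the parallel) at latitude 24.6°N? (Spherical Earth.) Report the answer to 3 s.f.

The Lambert cylindrical equal-area projection is the cylindrical equal-area projection with its standard parallel at the equator (φ₀ = 0). A cylindrical equal-area projection with standard parallel φ₀ has meridian scale h = cos φ / cos φ₀ and parallel scale k = cos φ₀ / cos φ (so areas are preserved, h·k = 1).
k = cos 0° / cos 24.6° = 1.000/0.9092 = 1.100.

1.10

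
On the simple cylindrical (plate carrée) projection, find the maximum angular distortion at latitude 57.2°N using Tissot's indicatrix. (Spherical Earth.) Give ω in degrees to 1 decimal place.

34.6°

Plate carrée maps x = Rλ, y = Rφ. The meridian scale is h = 1 and the parallel scale is k = 1/cos φ = sec φ.
At 57.2°: h = 1.000, k = 1.846; principal scales a = 1.846, b = 1.000.
sin(ω/2) = (a − b)/(a + b) = 0.8460/2.846 = 0.2973, so ω = 2 arcsin(0.2973) ≈ 34.6°.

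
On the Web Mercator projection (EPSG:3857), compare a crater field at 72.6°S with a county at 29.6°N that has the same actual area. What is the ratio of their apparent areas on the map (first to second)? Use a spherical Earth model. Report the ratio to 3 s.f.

Mercator areal scale is sec²φ.
At 72.6°: sec²(72.6°) = 1/0.2990² = 11.18.
At 29.6°: sec²(29.6°) = 1/0.8695² = 1.323.
Ratio = 11.18/1.323 = cos²(29.6°)/cos²(72.6°) ≈ 8.45.

8.45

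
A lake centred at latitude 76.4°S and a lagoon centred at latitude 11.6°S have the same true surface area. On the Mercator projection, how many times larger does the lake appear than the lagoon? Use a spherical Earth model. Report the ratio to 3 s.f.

17.4

Mercator is conformal with k = sec φ, so areal scale = k² = sec²φ.
At 76.4°: sec²(76.4°) = 1/0.2351² = 18.09.
At 11.6°: sec²(11.6°) = 1/0.9796² = 1.042.
Ratio = 18.09/1.042 = cos²(11.6°)/cos²(76.4°) ≈ 17.4.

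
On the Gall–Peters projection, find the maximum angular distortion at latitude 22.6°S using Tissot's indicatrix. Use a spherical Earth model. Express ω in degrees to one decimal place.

The Gall–Peters projection is cylindrical equal-area with φ₀ = 45°. Cylindrical equal-area (φ₀ = 45°): h = cos φ / cos 45° along meridians, k = cos 45° / cos φ along parallels; h·k = 1.
At 22.6°: h = 1.306, k = 0.7659; principal scales a = 1.306, b = 0.7659.
sin(ω/2) = (a − b)/(a + b) = 0.5397/2.072 = 0.2605, so ω = 2 arcsin(0.2605) ≈ 30.2°.

30.2°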